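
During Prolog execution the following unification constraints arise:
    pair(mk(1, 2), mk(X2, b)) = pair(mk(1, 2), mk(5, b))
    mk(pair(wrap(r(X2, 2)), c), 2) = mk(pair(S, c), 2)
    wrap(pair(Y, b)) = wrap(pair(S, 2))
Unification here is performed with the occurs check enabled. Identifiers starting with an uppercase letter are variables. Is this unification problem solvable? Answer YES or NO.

NO

Decompose pair/2: mk(1, 2) = mk(1, 2),  mk(X2, b) = mk(5, b).
Delete trivial equation mk(1, 2) = mk(1, 2).
Decompose mk/2: X2 = 5,  b = b.
Bind X2 := 5; substituting into the one remaining equation that mentions X2 gives: mk(pair(wrap(r(5, 2)), c), 2) = mk(pair(S, c), 2).
Delete trivial equation b = b.
Decompose mk/2: pair(wrap(r(5, 2)), c) = pair(S, c),  2 = 2.
Decompose pair/2: wrap(r(5, 2)) = S,  c = c.
Bind S := wrap(r(5, 2)); substituting into the one remaining equation that mentions S gives: wrap(pair(Y, b)) = wrap(pair(wrap(r(5, 2)), 2)).
Delete trivial equation c = c.
Delete trivial equation 2 = 2.
Decompose wrap/1: pair(Y, b) = pair(wrap(r(5, 2)), 2).
Decompose pair/2: Y = wrap(r(5, 2)),  b = 2.
Bind Y := wrap(r(5, 2)); no other remaining equation mentions Y.
Clash: constants b and 2 differ; no unifier exists.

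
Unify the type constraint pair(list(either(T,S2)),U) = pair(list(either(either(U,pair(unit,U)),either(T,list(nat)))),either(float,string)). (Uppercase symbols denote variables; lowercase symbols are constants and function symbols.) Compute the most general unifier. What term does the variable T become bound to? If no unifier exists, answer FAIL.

Decompose pair/2: list(either(T,S2)) = list(either(either(U,pair(unit,U)),either(T,list(nat)))),  U = either(float,string).
Decompose list/1: either(T,S2) = either(either(U,pair(unit,U)),either(T,list(nat))).
Decompose either/2: T = either(U,pair(unit,U)),  S2 = either(T,list(nat)).
Bind T := either(U,pair(unit,U)); substituting into the one remaining equation that mentions T gives: S2 = either(either(U,pair(unit,U)),list(nat)).
Bind S2 := either(either(U,pair(unit,U)),list(nat)); no other remaining equation mentions S2.
Bind U := either(float,string). Substituting into the earlier bindings gives T := either(either(float,string),pair(unit,either(float,string))), S2 := either(either(either(float,string),pair(unit,either(float,string))),list(nat)).
MGU = { T ↦ either(either(float,string),pair(unit,either(float,string))), S2 ↦ either(either(either(float,string),pair(unit,either(float,string))),list(nat)), U ↦ either(float,string) }, so T ↦ either(either(float,string),pair(unit,either(float,string))).

either(either(float,string),pair(unit,either(float,string)))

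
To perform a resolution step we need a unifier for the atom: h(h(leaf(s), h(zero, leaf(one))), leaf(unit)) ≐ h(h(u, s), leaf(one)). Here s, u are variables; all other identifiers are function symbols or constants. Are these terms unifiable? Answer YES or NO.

Decompose h/2: h(leaf(s), h(zero, leaf(one))) ≐ h(u, s),  leaf(unit) ≐ leaf(one).
Decompose h/2: leaf(s) ≐ u,  h(zero, leaf(one)) ≐ s.
Bind u := leaf(s); no other remaining equation mentions u.
Bind s := h(zero, leaf(one)); no other remaining equation mentions s. Substituting into the earlier binding gives u := leaf(h(zero, leaf(one))).
Decompose leaf/1: unit ≐ one.
Clash: constants unit and one differ; no unifier exists.

NO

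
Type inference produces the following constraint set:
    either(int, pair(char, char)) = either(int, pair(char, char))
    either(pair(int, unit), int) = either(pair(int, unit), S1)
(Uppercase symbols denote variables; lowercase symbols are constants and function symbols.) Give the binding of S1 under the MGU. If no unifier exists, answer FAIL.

Delete trivial equation either(int, pair(char, char)) = either(int, pair(char, char)).
Decompose either/2: pair(int, unit) = pair(int, unit),  int = S1.
Delete trivial equation pair(int, unit) = pair(int, unit).
Bind S1 := int.
MGU = { S1 := int }, so S1 := int.

int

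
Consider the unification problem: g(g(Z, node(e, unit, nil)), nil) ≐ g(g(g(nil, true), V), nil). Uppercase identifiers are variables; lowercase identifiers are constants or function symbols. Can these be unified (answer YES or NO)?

Decompose g/2: g(Z, node(e, unit, nil)) ≐ g(g(nil, true), V),  nil ≐ nil.
Decompose g/2: Z ≐ g(nil, true),  node(e, unit, nil) ≐ V.
Bind Z := g(nil, true); no other remaining equation mentions Z.
Bind V := node(e, unit, nil); no other remaining equation mentions V.
Delete trivial equation nil ≐ nil.
No equations remain and no clash or occurs-check failure arose, so a unifier exists.

YES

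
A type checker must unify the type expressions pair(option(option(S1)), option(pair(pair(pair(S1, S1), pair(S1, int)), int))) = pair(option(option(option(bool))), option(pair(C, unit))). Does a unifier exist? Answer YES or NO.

Decompose pair/2: option(option(S1)) = option(option(option(bool))),  option(pair(pair(pair(S1, S1), pair(S1, int)), int)) = option(pair(C, unit)).
Decompose option/1: option(S1) = option(option(bool)).
Decompose option/1: S1 = option(bool).
Bind S1 := option(bool); substituting into the remaining equation gives: option(pair(pair(pair(option(bool), option(bool)), pair(option(bool), int)), int)) = option(pair(C, unit)).
Decompose option/1: pair(pair(pair(option(bool), option(bool)), pair(option(bool), int)), int) = pair(C, unit).
Decompose pair/2: pair(pair(option(bool), option(bool)), pair(option(bool), int)) = C,  int = unit.
Bind C := pair(pair(option(bool), option(bool)), pair(option(bool), int)); no other remaining equation mentions C.
Clash: constants int and unit differ; no unifier exists.

NO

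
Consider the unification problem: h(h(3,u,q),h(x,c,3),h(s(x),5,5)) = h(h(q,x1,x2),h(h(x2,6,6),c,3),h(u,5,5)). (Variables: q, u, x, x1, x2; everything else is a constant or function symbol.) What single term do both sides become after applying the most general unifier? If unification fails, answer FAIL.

h(h(3,s(h(3,6,6)),3),h(h(3,6,6),c,3),h(s(h(3,6,6)),5,5))

Decompose h/3: h(3,u,q) = h(q,x1,x2),  h(x,c,3) = h(h(x2,6,6),c,3),  h(s(x),5,5) = h(u,5,5).
Decompose h/3: 3 = q,  u = x1,  q = x2.
Bind q := 3; substituting into the one remaining equation that mentions q gives: 3 = x2.
Bind u := x1; substituting into the one remaining equation that mentions u gives: h(s(x),5,5) = h(x1,5,5).
Bind x2 := 3; substituting into the one remaining equation that mentions x2 gives: h(x,c,3) = h(h(3,6,6),c,3).
Decompose h/3: x = h(3,6,6),  c = c,  3 = 3.
Bind x := h(3,6,6); substituting into the one remaining equation that mentions x gives: h(s(h(3,6,6)),5,5) = h(x1,5,5).
Delete trivial equation c = c.
Delete trivial equation 3 = 3.
Decompose h/3: s(h(3,6,6)) = x1,  5 = 5,  5 = 5.
Bind x1 := s(h(3,6,6)); no other remaining equation mentions x1. Substituting into the earlier binding gives u := s(h(3,6,6)).
Delete trivial equation 5 = 5.
Delete trivial equation 5 = 5.
Applying the MGU to either side gives h(h(3,s(h(3,6,6)),3),h(h(3,6,6),c,3),h(s(h(3,6,6)),5,5)).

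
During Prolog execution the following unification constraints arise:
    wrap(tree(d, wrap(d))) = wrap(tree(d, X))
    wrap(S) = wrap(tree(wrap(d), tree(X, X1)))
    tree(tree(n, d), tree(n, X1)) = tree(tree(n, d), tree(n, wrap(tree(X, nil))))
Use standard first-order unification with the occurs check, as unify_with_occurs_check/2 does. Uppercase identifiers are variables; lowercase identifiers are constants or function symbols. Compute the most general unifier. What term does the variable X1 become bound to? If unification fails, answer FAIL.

Decompose wrap/1: tree(d, wrap(d)) = tree(d, X).
Decompose tree/2: d = d,  wrap(d) = X.
Delete trivial equation d = d.
Bind X := wrap(d); substituting into the remaining equations gives: wrap(S) = wrap(tree(wrap(d), tree(wrap(d), X1))),  tree(tree(n, d), tree(n, X1)) = tree(tree(n, d), tree(n, wrap(tree(wrap(d), nil)))).
Decompose wrap/1: S = tree(wrap(d), tree(wrap(d), X1)).
Bind S := tree(wrap(d), tree(wrap(d), X1)); no other remaining equation mentions S.
Decompose tree/2: tree(n, d) = tree(n, d),  tree(n, X1) = tree(n, wrap(tree(wrap(d), nil))).
Delete trivial equation tree(n, d) = tree(n, d).
Decompose tree/2: n = n,  X1 = wrap(tree(wrap(d), nil)).
Delete trivial equation n = n.
Bind X1 := wrap(tree(wrap(d), nil)). Substituting into the earlier binding gives S := tree(wrap(d), tree(wrap(d), wrap(tree(wrap(d), nil)))).
MGU = { X -> wrap(d), S -> tree(wrap(d), tree(wrap(d), wrap(tree(wrap(d), nil)))), X1 -> wrap(tree(wrap(d), nil)) }, so X1 -> wrap(tree(wrap(d), nil)).

wrap(tree(wrap(d), nil))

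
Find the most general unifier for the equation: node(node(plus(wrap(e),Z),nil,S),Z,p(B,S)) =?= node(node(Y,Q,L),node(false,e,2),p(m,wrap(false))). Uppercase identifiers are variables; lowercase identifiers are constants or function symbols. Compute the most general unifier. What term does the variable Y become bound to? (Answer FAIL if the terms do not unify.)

plus(wrap(e),node(false,e,2))

Decompose node/3: node(plus(wrap(e),Z),nil,S) =?= node(Y,Q,L),  Z =?= node(false,e,2),  p(B,S) =?= p(m,wrap(false)).
Decompose node/3: plus(wrap(e),Z) =?= Y,  nil =?= Q,  S =?= L.
Bind Y := plus(wrap(e),Z); no other remaining equation mentions Y.
Bind Q := nil; no other remaining equation mentions Q.
Bind S := L; substituting into the one remaining equation that mentions S gives: p(B,L) =?= p(m,wrap(false)).
Bind Z := node(false,e,2); no other remaining equation mentions Z. Substituting into the earlier binding gives Y := plus(wrap(e),node(false,e,2)).
Decompose p/2: B =?= m,  L =?= wrap(false).
Bind B := m; no other remaining equation mentions B.
Bind L := wrap(false). Substituting into the earlier binding gives S := wrap(false).
MGU = { Y := plus(wrap(e),node(false,e,2)), Q := nil, S := wrap(false), Z := node(false,e,2), B := m, L := wrap(false) }, so Y := plus(wrap(e),node(false,e,2)).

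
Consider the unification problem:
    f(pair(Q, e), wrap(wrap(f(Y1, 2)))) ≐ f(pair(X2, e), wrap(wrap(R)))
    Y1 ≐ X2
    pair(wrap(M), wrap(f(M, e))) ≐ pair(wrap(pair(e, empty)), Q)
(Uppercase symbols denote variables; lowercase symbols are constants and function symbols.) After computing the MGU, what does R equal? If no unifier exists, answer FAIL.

Decompose f/2: pair(Q, e) ≐ pair(X2, e),  wrap(wrap(f(Y1, 2))) ≐ wrap(wrap(R)).
Decompose pair/2: Q ≐ X2,  e ≐ e.
Bind Q := X2; substituting into the one remaining equation that mentions Q gives: pair(wrap(M), wrap(f(M, e))) ≐ pair(wrap(pair(e, empty)), X2).
Delete trivial equation e ≐ e.
Decompose wrap/1: wrap(f(Y1, 2)) ≐ wrap(R).
Decompose wrap/1: f(Y1, 2) ≐ R.
Bind R := f(Y1, 2); no other remaining equation mentions R.
Bind Y1 := X2; no other remaining equation mentions Y1. Substituting into the earlier binding gives R := f(X2, 2).
Decompose pair/2: wrap(M) ≐ wrap(pair(e, empty)),  wrap(f(M, e)) ≐ X2.
Decompose wrap/1: M ≐ pair(e, empty).
Bind M := pair(e, empty); substituting into the remaining equation gives: wrap(f(pair(e, empty), e)) ≐ X2.
Bind X2 := wrap(f(pair(e, empty), e)). Substituting into the earlier bindings gives Q := wrap(f(pair(e, empty), e)), R := f(wrap(f(pair(e, empty), e)), 2), Y1 := wrap(f(pair(e, empty), e)).
MGU = { Q := wrap(f(pair(e, empty), e)), R := f(wrap(f(pair(e, empty), e)), 2), Y1 := wrap(f(pair(e, empty), e)), M := pair(e, empty), X2 := wrap(f(pair(e, empty), e)) }, so R := f(wrap(f(pair(e, empty), e)), 2).

f(wrap(f(pair(e, empty), e)), 2)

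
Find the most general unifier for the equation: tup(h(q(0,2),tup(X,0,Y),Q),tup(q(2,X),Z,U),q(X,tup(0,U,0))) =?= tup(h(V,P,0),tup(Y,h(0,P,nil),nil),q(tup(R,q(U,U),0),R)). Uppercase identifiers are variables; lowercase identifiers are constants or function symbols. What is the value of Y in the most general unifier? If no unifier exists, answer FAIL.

Decompose tup/3: h(q(0,2),tup(X,0,Y),Q) =?= h(V,P,0),  tup(q(2,X),Z,U) =?= tup(Y,h(0,P,nil),nil),  q(X,tup(0,U,0)) =?= q(tup(R,q(U,U),0),R).
Decompose h/3: q(0,2) =?= V,  tup(X,0,Y) =?= P,  Q =?= 0.
Bind V := q(0,2); no other remaining equation mentions V.
Bind P := tup(X,0,Y); substituting into the one remaining equation that mentions P gives: tup(q(2,X),Z,U) =?= tup(Y,h(0,tup(X,0,Y),nil),nil).
Bind Q := 0; no other remaining equation mentions Q.
Decompose tup/3: q(2,X) =?= Y,  Z =?= h(0,tup(X,0,Y),nil),  U =?= nil.
Bind Y := q(2,X); substituting into the one remaining equation that mentions Y gives: Z =?= h(0,tup(X,0,q(2,X)),nil). Substituting into the earlier binding gives P := tup(X,0,q(2,X)).
Bind Z := h(0,tup(X,0,q(2,X)),nil); no other remaining equation mentions Z.
Bind U := nil; substituting into the remaining equation gives: q(X,tup(0,nil,0)) =?= q(tup(R,q(nil,nil),0),R).
Decompose q/2: X =?= tup(R,q(nil,nil),0),  tup(0,nil,0) =?= R.
Bind X := tup(R,q(nil,nil),0); no other remaining equation mentions X. Substituting into the earlier bindings gives P := tup(tup(R,q(nil,nil),0),0,q(2,tup(R,q(nil,nil),0))), Y := q(2,tup(R,q(nil,nil),0)), Z := h(0,tup(tup(R,q(nil,nil),0),0,q(2,tup(R,q(nil,nil),0))),nil).
Bind R := tup(0,nil,0). Substituting into the earlier bindings gives P := tup(tup(tup(0,nil,0),q(nil,nil),0),0,q(2,tup(tup(0,nil,0),q(nil,nil),0))), Y := q(2,tup(tup(0,nil,0),q(nil,nil),0)), Z := h(0,tup(tup(tup(0,nil,0),q(nil,nil),0),0,q(2,tup(tup(0,nil,0),q(nil,nil),0))),nil), X := tup(tup(0,nil,0),q(nil,nil),0).
MGU = { V ↦ q(0,2), P ↦ tup(tup(tup(0,nil,0),q(nil,nil),0),0,q(2,tup(tup(0,nil,0),q(nil,nil),0))), Q ↦ 0, Y ↦ q(2,tup(tup(0,nil,0),q(nil,nil),0)), Z ↦ h(0,tup(tup(tup(0,nil,0),q(nil,nil),0),0,q(2,tup(tup(0,nil,0),q(nil,nil),0))),nil), U ↦ nil, X ↦ tup(tup(0,nil,0),q(nil,nil),0), R ↦ tup(0,nil,0) }, so Y ↦ q(2,tup(tup(0,nil,0),q(nil,nil),0)).

q(2,tup(tup(0,nil,0),q(nil,nil),0))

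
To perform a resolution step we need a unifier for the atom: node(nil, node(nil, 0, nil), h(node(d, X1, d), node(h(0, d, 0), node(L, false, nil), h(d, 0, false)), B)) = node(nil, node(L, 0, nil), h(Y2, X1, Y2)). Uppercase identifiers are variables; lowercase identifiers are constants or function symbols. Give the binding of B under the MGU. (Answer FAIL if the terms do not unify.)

Decompose node/3: nil = nil,  node(nil, 0, nil) = node(L, 0, nil),  h(node(d, X1, d), node(h(0, d, 0), node(L, false, nil), h(d, 0, false)), B) = h(Y2, X1, Y2).
Delete trivial equation nil = nil.
Decompose node/3: nil = L,  0 = 0,  nil = nil.
Bind L := nil; substituting into the one remaining equation that mentions L gives: h(node(d, X1, d), node(h(0, d, 0), node(nil, false, nil), h(d, 0, false)), B) = h(Y2, X1, Y2).
Delete trivial equation 0 = 0.
Delete trivial equation nil = nil.
Decompose h/3: node(d, X1, d) = Y2,  node(h(0, d, 0), node(nil, false, nil), h(d, 0, false)) = X1,  B = Y2.
Bind Y2 := node(d, X1, d); substituting into the one remaining equation that mentions Y2 gives: B = node(d, X1, d).
Bind X1 := node(h(0, d, 0), node(nil, false, nil), h(d, 0, false)); substituting into the remaining equation gives: B = node(d, node(h(0, d, 0), node(nil, false, nil), h(d, 0, false)), d). Substituting into the earlier binding gives Y2 := node(d, node(h(0, d, 0), node(nil, false, nil), h(d, 0, false)), d).
Bind B := node(d, node(h(0, d, 0), node(nil, false, nil), h(d, 0, false)), d).
MGU = { L ↦ nil, Y2 ↦ node(d, node(h(0, d, 0), node(nil, false, nil), h(d, 0, false)), d), X1 ↦ node(h(0, d, 0), node(nil, false, nil), h(d, 0, false)), B ↦ node(d, node(h(0, d, 0), node(nil, false, nil), h(d, 0, false)), d) }, so B ↦ node(d, node(h(0, d, 0), node(nil, false, nil), h(d, 0, false)), d).

node(d, node(h(0, d, 0), node(nil, false, nil), h(d, 0, false)), d)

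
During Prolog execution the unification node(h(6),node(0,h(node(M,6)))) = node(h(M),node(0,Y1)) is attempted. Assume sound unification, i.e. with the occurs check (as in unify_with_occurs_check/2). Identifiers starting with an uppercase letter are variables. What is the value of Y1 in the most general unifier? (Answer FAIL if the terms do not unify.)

Decompose node/2: h(6) = h(M),  node(0,h(node(M,6))) = node(0,Y1).
Decompose h/1: 6 = M.
Bind M := 6; substituting into the remaining equation gives: node(0,h(node(6,6))) = node(0,Y1).
Decompose node/2: 0 = 0,  h(node(6,6)) = Y1.
Delete trivial equation 0 = 0.
Bind Y1 := h(node(6,6)).
MGU = { M -> 6, Y1 -> h(node(6,6)) }, so Y1 -> h(node(6,6)).

h(node(6,6))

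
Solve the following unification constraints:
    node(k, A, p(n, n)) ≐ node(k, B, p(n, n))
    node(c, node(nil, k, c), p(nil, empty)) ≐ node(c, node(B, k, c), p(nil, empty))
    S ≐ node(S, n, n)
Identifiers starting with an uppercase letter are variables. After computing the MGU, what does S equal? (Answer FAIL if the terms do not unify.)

Decompose node/3: k ≐ k,  A ≐ B,  p(n, n) ≐ p(n, n).
Delete trivial equation k ≐ k.
Bind A := B; no other remaining equation mentions A.
Delete trivial equation p(n, n) ≐ p(n, n).
Decompose node/3: c ≐ c,  node(nil, k, c) ≐ node(B, k, c),  p(nil, empty) ≐ p(nil, empty).
Delete trivial equation c ≐ c.
Decompose node/3: nil ≐ B,  k ≐ k,  c ≐ c.
Bind B := nil; no other remaining equation mentions B. Substituting into the earlier binding gives A := nil.
Delete trivial equation k ≐ k.
Delete trivial equation c ≐ c.
Delete trivial equation p(nil, empty) ≐ p(nil, empty).
Occurs check fails: S occurs in node(S, n, n); the equation S ≐ node(S, n, n) has no finite solution.

FAIL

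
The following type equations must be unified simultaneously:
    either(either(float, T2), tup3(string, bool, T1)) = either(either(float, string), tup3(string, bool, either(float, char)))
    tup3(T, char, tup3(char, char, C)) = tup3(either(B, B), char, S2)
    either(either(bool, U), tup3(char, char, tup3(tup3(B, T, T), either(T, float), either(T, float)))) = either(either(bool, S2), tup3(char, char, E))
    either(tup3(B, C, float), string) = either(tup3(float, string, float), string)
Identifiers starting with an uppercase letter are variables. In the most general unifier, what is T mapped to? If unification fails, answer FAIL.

Decompose either/2: either(float, T2) = either(float, string),  tup3(string, bool, T1) = tup3(string, bool, either(float, char)).
Decompose either/2: float = float,  T2 = string.
Delete trivial equation float = float.
Bind T2 := string; no other remaining equation mentions T2.
Decompose tup3/3: string = string,  bool = bool,  T1 = either(float, char).
Delete trivial equation string = string.
Delete trivial equation bool = bool.
Bind T1 := either(float, char); no other remaining equation mentions T1.
Decompose tup3/3: T = either(B, B),  char = char,  tup3(char, char, C) = S2.
Bind T := either(B, B); substituting into the one remaining equation that mentions T gives: either(either(bool, U), tup3(char, char, tup3(tup3(B, either(B, B), either(B, B)), either(either(B, B), float), either(either(B, B), float)))) = either(either(bool, S2), tup3(char, char, E)).
Delete trivial equation char = char.
Bind S2 := tup3(char, char, C); substituting into the one remaining equation that mentions S2 gives: either(either(bool, U), tup3(char, char, tup3(tup3(B, either(B, B), either(B, B)), either(either(B, B), float), either(either(B, B), float)))) = either(either(bool, tup3(char, char, C)), tup3(char, char, E)).
Decompose either/2: either(bool, U) = either(bool, tup3(char, char, C)),  tup3(char, char, tup3(tup3(B, either(B, B), either(B, B)), either(either(B, B), float), either(either(B, B), float))) = tup3(char, char, E).
Decompose either/2: bool = bool,  U = tup3(char, char, C).
Delete trivial equation bool = bool.
Bind U := tup3(char, char, C); no other remaining equation mentions U.
Decompose tup3/3: char = char,  char = char,  tup3(tup3(B, either(B, B), either(B, B)), either(either(B, B), float), either(either(B, B), float)) = E.
Delete trivial equation char = char.
Delete trivial equation char = char.
Bind E := tup3(tup3(B, either(B, B), either(B, B)), either(either(B, B), float), either(either(B, B), float)); no other remaining equation mentions E.
Decompose either/2: tup3(B, C, float) = tup3(float, string, float),  string = string.
Decompose tup3/3: B = float,  C = string,  float = float.
Bind B := float; no other remaining equation mentions B. Substituting into the earlier bindings gives T := either(float, float), E := tup3(tup3(float, either(float, float), either(float, float)), either(either(float, float), float), either(either(float, float), float)).
Bind C := string; no other remaining equation mentions C. Substituting into the earlier bindings gives S2 := tup3(char, char, string), U := tup3(char, char, string).
Delete trivial equation float = float.
Delete trivial equation string = string.
MGU = { T2 ↦ string, T1 ↦ either(float, char), T ↦ either(float, float), S2 ↦ tup3(char, char, string), U ↦ tup3(char, char, string), E ↦ tup3(tup3(float, either(float, float), either(float, float)), either(either(float, float), float), either(either(float, float), float)), B ↦ float, C ↦ string }, so T ↦ either(float, float).

either(float, float)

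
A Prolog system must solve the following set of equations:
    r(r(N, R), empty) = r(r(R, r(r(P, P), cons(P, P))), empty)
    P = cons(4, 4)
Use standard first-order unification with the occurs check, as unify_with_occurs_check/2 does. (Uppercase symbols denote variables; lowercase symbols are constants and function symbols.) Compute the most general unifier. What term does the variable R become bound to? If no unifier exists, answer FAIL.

Decompose r/2: r(N, R) = r(R, r(r(P, P), cons(P, P))),  empty = empty.
Decompose r/2: N = R,  R = r(r(P, P), cons(P, P)).
Bind N := R; no other remaining equation mentions N.
Bind R := r(r(P, P), cons(P, P)); no other remaining equation mentions R. Substituting into the earlier binding gives N := r(r(P, P), cons(P, P)).
Delete trivial equation empty = empty.
Bind P := cons(4, 4). Substituting into the earlier bindings gives N := r(r(cons(4, 4), cons(4, 4)), cons(cons(4, 4), cons(4, 4))), R := r(r(cons(4, 4), cons(4, 4)), cons(cons(4, 4), cons(4, 4))).
MGU = { N = r(r(cons(4, 4), cons(4, 4)), cons(cons(4, 4), cons(4, 4))), R = r(r(cons(4, 4), cons(4, 4)), cons(cons(4, 4), cons(4, 4))), P = cons(4, 4) }, so R = r(r(cons(4, 4), cons(4, 4)), cons(cons(4, 4), cons(4, 4))).

r(r(cons(4, 4), cons(4, 4)), cons(cons(4, 4), cons(4, 4)))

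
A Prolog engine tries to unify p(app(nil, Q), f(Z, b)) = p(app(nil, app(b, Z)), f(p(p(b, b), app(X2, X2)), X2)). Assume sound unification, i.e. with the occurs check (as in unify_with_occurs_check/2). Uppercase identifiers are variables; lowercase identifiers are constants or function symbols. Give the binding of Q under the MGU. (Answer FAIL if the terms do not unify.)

Decompose p/2: app(nil, Q) = app(nil, app(b, Z)),  f(Z, b) = f(p(p(b, b), app(X2, X2)), X2).
Decompose app/2: nil = nil,  Q = app(b, Z).
Delete trivial equation nil = nil.
Bind Q := app(b, Z); no other remaining equation mentions Q.
Decompose f/2: Z = p(p(b, b), app(X2, X2)),  b = X2.
Bind Z := p(p(b, b), app(X2, X2)); no other remaining equation mentions Z. Substituting into the earlier binding gives Q := app(b, p(p(b, b), app(X2, X2))).
Bind X2 := b. Substituting into the earlier bindings gives Q := app(b, p(p(b, b), app(b, b))), Z := p(p(b, b), app(b, b)).
MGU = { Q = app(b, p(p(b, b), app(b, b))), Z = p(p(b, b), app(b, b)), X2 = b }, so Q = app(b, p(p(b, b), app(b, b))).

app(b, p(p(b, b), app(b, b)))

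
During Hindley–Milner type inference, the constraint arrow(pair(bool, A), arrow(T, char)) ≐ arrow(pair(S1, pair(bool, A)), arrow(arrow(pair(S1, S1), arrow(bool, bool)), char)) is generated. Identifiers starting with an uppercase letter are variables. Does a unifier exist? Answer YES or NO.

Decompose arrow/2: pair(bool, A) ≐ pair(S1, pair(bool, A)),  arrow(T, char) ≐ arrow(arrow(pair(S1, S1), arrow(bool, bool)), char).
Decompose pair/2: bool ≐ S1,  A ≐ pair(bool, A).
Bind S1 := bool; substituting into the one remaining equation that mentions S1 gives: arrow(T, char) ≐ arrow(arrow(pair(bool, bool), arrow(bool, bool)), char).
Occurs check fails: A occurs in pair(bool, A); the equation A ≐ pair(bool, A) has no finite solution.

NO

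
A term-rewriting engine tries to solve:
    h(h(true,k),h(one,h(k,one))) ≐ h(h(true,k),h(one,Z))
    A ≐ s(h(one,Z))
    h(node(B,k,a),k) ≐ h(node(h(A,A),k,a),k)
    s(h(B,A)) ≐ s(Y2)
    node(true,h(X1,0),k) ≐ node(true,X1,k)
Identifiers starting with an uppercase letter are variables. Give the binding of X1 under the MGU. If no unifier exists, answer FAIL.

FAIL

Decompose h/2: h(true,k) ≐ h(true,k),  h(one,h(k,one)) ≐ h(one,Z).
Delete trivial equation h(true,k) ≐ h(true,k).
Decompose h/2: one ≐ one,  h(k,one) ≐ Z.
Delete trivial equation one ≐ one.
Bind Z := h(k,one); substituting into the one remaining equation that mentions Z gives: A ≐ s(h(one,h(k,one))).
Bind A := s(h(one,h(k,one))); substituting into the 2 remaining equations that mention A gives: h(node(B,k,a),k) ≐ h(node(h(s(h(one,h(k,one))),s(h(one,h(k,one)))),k,a),k),  s(h(B,s(h(one,h(k,one))))) ≐ s(Y2).
Decompose h/2: node(B,k,a) ≐ node(h(s(h(one,h(k,one))),s(h(one,h(k,one)))),k,a),  k ≐ k.
Decompose node/3: B ≐ h(s(h(one,h(k,one))),s(h(one,h(k,one)))),  k ≐ k,  a ≐ a.
Bind B := h(s(h(one,h(k,one))),s(h(one,h(k,one)))); substituting into the one remaining equation that mentions B gives: s(h(h(s(h(one,h(k,one))),s(h(one,h(k,one)))),s(h(one,h(k,one))))) ≐ s(Y2).
Delete trivial equation k ≐ k.
Delete trivial equation a ≐ a.
Delete trivial equation k ≐ k.
Decompose s/1: h(h(s(h(one,h(k,one))),s(h(one,h(k,one)))),s(h(one,h(k,one)))) ≐ Y2.
Bind Y2 := h(h(s(h(one,h(k,one))),s(h(one,h(k,one)))),s(h(one,h(k,one)))); no other remaining equation mentions Y2.
Decompose node/3: true ≐ true,  h(X1,0) ≐ X1,  k ≐ k.
Delete trivial equation true ≐ true.
Occurs check fails: X1 occurs in h(X1,0); the equation X1 ≐ h(X1,0) has no finite solution.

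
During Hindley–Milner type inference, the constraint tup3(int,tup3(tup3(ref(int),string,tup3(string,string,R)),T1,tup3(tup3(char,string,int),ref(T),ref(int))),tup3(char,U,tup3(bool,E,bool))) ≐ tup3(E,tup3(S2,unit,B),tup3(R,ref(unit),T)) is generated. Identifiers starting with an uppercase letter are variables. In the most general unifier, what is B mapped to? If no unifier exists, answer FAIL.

Decompose tup3/3: int ≐ E,  tup3(tup3(ref(int),string,tup3(string,string,R)),T1,tup3(tup3(char,string,int),ref(T),ref(int))) ≐ tup3(S2,unit,B),  tup3(char,U,tup3(bool,E,bool)) ≐ tup3(R,ref(unit),T).
Bind E := int; substituting into the one remaining equation that mentions E gives: tup3(char,U,tup3(bool,int,bool)) ≐ tup3(R,ref(unit),T).
Decompose tup3/3: tup3(ref(int),string,tup3(string,string,R)) ≐ S2,  T1 ≐ unit,  tup3(tup3(char,string,int),ref(T),ref(int)) ≐ B.
Bind S2 := tup3(ref(int),string,tup3(string,string,R)); no other remaining equation mentions S2.
Bind T1 := unit; no other remaining equation mentions T1.
Bind B := tup3(tup3(char,string,int),ref(T),ref(int)); no other remaining equation mentions B.
Decompose tup3/3: char ≐ R,  U ≐ ref(unit),  tup3(bool,int,bool) ≐ T.
Bind R := char; no other remaining equation mentions R. Substituting into the earlier binding gives S2 := tup3(ref(int),string,tup3(string,string,char)).
Bind U := ref(unit); no other remaining equation mentions U.
Bind T := tup3(bool,int,bool). Substituting into the earlier binding gives B := tup3(tup3(char,string,int),ref(tup3(bool,int,bool)),ref(int)).
MGU = { E ↦ int, S2 ↦ tup3(ref(int),string,tup3(string,string,char)), T1 ↦ unit, B ↦ tup3(tup3(char,string,int),ref(tup3(bool,int,bool)),ref(int)), R ↦ char, U ↦ ref(unit), T ↦ tup3(bool,int,bool) }, so B ↦ tup3(tup3(char,string,int),ref(tup3(bool,int,bool)),ref(int)).

tup3(tup3(char,string,int),ref(tup3(bool,int,bool)),ref(int))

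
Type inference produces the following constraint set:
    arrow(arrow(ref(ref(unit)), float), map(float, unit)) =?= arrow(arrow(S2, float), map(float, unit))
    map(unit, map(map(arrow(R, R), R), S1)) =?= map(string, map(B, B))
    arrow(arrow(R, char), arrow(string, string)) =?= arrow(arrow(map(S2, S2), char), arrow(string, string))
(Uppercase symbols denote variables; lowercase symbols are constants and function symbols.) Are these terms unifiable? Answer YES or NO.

NO

Decompose arrow/2: arrow(ref(ref(unit)), float) =?= arrow(S2, float),  map(float, unit) =?= map(float, unit).
Decompose arrow/2: ref(ref(unit)) =?= S2,  float =?= float.
Bind S2 := ref(ref(unit)); substituting into the one remaining equation that mentions S2 gives: arrow(arrow(R, char), arrow(string, string)) =?= arrow(arrow(map(ref(ref(unit)), ref(ref(unit))), char), arrow(string, string)).
Delete trivial equation float =?= float.
Delete trivial equation map(float, unit) =?= map(float, unit).
Decompose map/2: unit =?= string,  map(map(arrow(R, R), R), S1) =?= map(B, B).
Clash: constants unit and string differ; no unifier exists.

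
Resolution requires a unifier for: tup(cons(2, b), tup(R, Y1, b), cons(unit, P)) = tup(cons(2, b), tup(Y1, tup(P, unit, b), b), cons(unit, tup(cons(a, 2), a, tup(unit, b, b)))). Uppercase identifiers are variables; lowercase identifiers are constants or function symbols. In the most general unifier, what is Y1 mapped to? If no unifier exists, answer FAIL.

tup(tup(cons(a, 2), a, tup(unit, b, b)), unit, b)

Decompose tup/3: cons(2, b) = cons(2, b),  tup(R, Y1, b) = tup(Y1, tup(P, unit, b), b),  cons(unit, P) = cons(unit, tup(cons(a, 2), a, tup(unit, b, b))).
Delete trivial equation cons(2, b) = cons(2, b).
Decompose tup/3: R = Y1,  Y1 = tup(P, unit, b),  b = b.
Bind R := Y1; no other remaining equation mentions R.
Bind Y1 := tup(P, unit, b); no other remaining equation mentions Y1. Substituting into the earlier binding gives R := tup(P, unit, b).
Delete trivial equation b = b.
Decompose cons/2: unit = unit,  P = tup(cons(a, 2), a, tup(unit, b, b)).
Delete trivial equation unit = unit.
Bind P := tup(cons(a, 2), a, tup(unit, b, b)). Substituting into the earlier bindings gives R := tup(tup(cons(a, 2), a, tup(unit, b, b)), unit, b), Y1 := tup(tup(cons(a, 2), a, tup(unit, b, b)), unit, b).
MGU = { R ↦ tup(tup(cons(a, 2), a, tup(unit, b, b)), unit, b), Y1 ↦ tup(tup(cons(a, 2), a, tup(unit, b, b)), unit, b), P ↦ tup(cons(a, 2), a, tup(unit, b, b)) }, so Y1 ↦ tup(tup(cons(a, 2), a, tup(unit, b, b)), unit, b).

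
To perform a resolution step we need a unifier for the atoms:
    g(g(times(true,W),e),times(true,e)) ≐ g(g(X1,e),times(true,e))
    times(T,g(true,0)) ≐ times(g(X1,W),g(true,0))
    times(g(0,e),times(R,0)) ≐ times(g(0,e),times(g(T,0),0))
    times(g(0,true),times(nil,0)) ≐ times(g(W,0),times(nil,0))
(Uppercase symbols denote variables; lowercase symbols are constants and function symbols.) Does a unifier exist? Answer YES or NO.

Decompose g/2: g(times(true,W),e) ≐ g(X1,e),  times(true,e) ≐ times(true,e).
Decompose g/2: times(true,W) ≐ X1,  e ≐ e.
Bind X1 := times(true,W); substituting into the one remaining equation that mentions X1 gives: times(T,g(true,0)) ≐ times(g(times(true,W),W),g(true,0)).
Delete trivial equation e ≐ e.
Delete trivial equation times(true,e) ≐ times(true,e).
Decompose times/2: T ≐ g(times(true,W),W),  g(true,0) ≐ g(true,0).
Bind T := g(times(true,W),W); substituting into the one remaining equation that mentions T gives: times(g(0,e),times(R,0)) ≐ times(g(0,e),times(g(g(times(true,W),W),0),0)).
Delete trivial equation g(true,0) ≐ g(true,0).
Decompose times/2: g(0,e) ≐ g(0,e),  times(R,0) ≐ times(g(g(times(true,W),W),0),0).
Delete trivial equation g(0,e) ≐ g(0,e).
Decompose times/2: R ≐ g(g(times(true,W),W),0),  0 ≐ 0.
Bind R := g(g(times(true,W),W),0); no other remaining equation mentions R.
Delete trivial equation 0 ≐ 0.
Decompose times/2: g(0,true) ≐ g(W,0),  times(nil,0) ≐ times(nil,0).
Decompose g/2: 0 ≐ W,  true ≐ 0.
Bind W := 0; no other remaining equation mentions W. Substituting into the earlier bindings gives X1 := times(true,0), T := g(times(true,0),0), R := g(g(times(true,0),0),0).
Clash: constants true and 0 differ; no unifier exists.

NO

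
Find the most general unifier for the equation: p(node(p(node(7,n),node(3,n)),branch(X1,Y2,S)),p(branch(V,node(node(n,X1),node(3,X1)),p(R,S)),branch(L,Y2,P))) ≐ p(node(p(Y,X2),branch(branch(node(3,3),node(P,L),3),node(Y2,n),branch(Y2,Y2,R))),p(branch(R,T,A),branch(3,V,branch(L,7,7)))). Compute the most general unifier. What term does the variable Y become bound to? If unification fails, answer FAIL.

FAIL

Decompose p/2: node(p(node(7,n),node(3,n)),branch(X1,Y2,S)) ≐ node(p(Y,X2),branch(branch(node(3,3),node(P,L),3),node(Y2,n),branch(Y2,Y2,R))),  p(branch(V,node(node(n,X1),node(3,X1)),p(R,S)),branch(L,Y2,P)) ≐ p(branch(R,T,A),branch(3,V,branch(L,7,7))).
Decompose node/2: p(node(7,n),node(3,n)) ≐ p(Y,X2),  branch(X1,Y2,S) ≐ branch(branch(node(3,3),node(P,L),3),node(Y2,n),branch(Y2,Y2,R)).
Decompose p/2: node(7,n) ≐ Y,  node(3,n) ≐ X2.
Bind Y := node(7,n); no other remaining equation mentions Y.
Bind X2 := node(3,n); no other remaining equation mentions X2.
Decompose branch/3: X1 ≐ branch(node(3,3),node(P,L),3),  Y2 ≐ node(Y2,n),  S ≐ branch(Y2,Y2,R).
Bind X1 := branch(node(3,3),node(P,L),3); substituting into the one remaining equation that mentions X1 gives: p(branch(V,node(node(n,branch(node(3,3),node(P,L),3)),node(3,branch(node(3,3),node(P,L),3))),p(R,S)),branch(L,Y2,P)) ≐ p(branch(R,T,A),branch(3,V,branch(L,7,7))).
Occurs check fails: Y2 occurs in node(Y2,n); the equation Y2 ≐ node(Y2,n) has no finite solution.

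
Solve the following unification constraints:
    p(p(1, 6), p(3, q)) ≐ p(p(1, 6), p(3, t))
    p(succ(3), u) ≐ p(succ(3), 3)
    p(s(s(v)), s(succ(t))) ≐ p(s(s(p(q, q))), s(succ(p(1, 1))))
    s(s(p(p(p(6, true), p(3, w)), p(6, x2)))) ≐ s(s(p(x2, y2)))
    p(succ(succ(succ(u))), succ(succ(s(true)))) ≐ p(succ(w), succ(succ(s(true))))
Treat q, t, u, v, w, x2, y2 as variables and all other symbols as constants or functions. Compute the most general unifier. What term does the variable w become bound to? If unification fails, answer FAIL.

succ(succ(3))

Decompose p/2: p(1, 6) ≐ p(1, 6),  p(3, q) ≐ p(3, t).
Delete trivial equation p(1, 6) ≐ p(1, 6).
Decompose p/2: 3 ≐ 3,  q ≐ t.
Delete trivial equation 3 ≐ 3.
Bind q := t; substituting into the one remaining equation that mentions q gives: p(s(s(v)), s(succ(t))) ≐ p(s(s(p(t, t))), s(succ(p(1, 1)))).
Decompose p/2: succ(3) ≐ succ(3),  u ≐ 3.
Delete trivial equation succ(3) ≐ succ(3).
Bind u := 3; substituting into the one remaining equation that mentions u gives: p(succ(succ(succ(3))), succ(succ(s(true)))) ≐ p(succ(w), succ(succ(s(true)))).
Decompose p/2: s(s(v)) ≐ s(s(p(t, t))),  s(succ(t)) ≐ s(succ(p(1, 1))).
Decompose s/1: s(v) ≐ s(p(t, t)).
Decompose s/1: v ≐ p(t, t).
Bind v := p(t, t); no other remaining equation mentions v.
Decompose s/1: succ(t) ≐ succ(p(1, 1)).
Decompose succ/1: t ≐ p(1, 1).
Bind t := p(1, 1); no other remaining equation mentions t. Substituting into the earlier bindings gives q := p(1, 1), v := p(p(1, 1), p(1, 1)).
Decompose s/1: s(p(p(p(6, true), p(3, w)), p(6, x2))) ≐ s(p(x2, y2)).
Decompose s/1: p(p(p(6, true), p(3, w)), p(6, x2)) ≐ p(x2, y2).
Decompose p/2: p(p(6, true), p(3, w)) ≐ x2,  p(6, x2) ≐ y2.
Bind x2 := p(p(6, true), p(3, w)); substituting into the one remaining equation that mentions x2 gives: p(6, p(p(6, true), p(3, w))) ≐ y2.
Bind y2 := p(6, p(p(6, true), p(3, w))); no other remaining equation mentions y2.
Decompose p/2: succ(succ(succ(3))) ≐ succ(w),  succ(succ(s(true))) ≐ succ(succ(s(true))).
Decompose succ/1: succ(succ(3)) ≐ w.
Bind w := succ(succ(3)); no other remaining equation mentions w. Substituting into the earlier bindings gives x2 := p(p(6, true), p(3, succ(succ(3)))), y2 := p(6, p(p(6, true), p(3, succ(succ(3))))).
Delete trivial equation succ(succ(s(true))) ≐ succ(succ(s(true))).
MGU = { q := p(1, 1), u := 3, v := p(p(1, 1), p(1, 1)), t := p(1, 1), x2 := p(p(6, true), p(3, succ(succ(3)))), y2 := p(6, p(p(6, true), p(3, succ(succ(3))))), w := succ(succ(3)) }, so w := succ(succ(3)).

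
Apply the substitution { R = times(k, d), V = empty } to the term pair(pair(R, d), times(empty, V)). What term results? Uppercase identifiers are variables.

pair(pair(times(k, d), d), times(empty, empty))

Replace each occurrence of R with times(k, d).
Replace each occurrence of V with empty.
Result: pair(pair(times(k, d), d), times(empty, empty)).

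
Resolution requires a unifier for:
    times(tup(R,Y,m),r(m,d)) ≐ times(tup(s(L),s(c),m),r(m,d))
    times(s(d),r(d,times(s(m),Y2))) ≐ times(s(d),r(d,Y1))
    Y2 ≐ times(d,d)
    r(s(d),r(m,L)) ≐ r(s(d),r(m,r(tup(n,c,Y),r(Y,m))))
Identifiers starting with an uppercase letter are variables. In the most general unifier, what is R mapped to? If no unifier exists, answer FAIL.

s(r(tup(n,c,s(c)),r(s(c),m)))

Decompose times/2: tup(R,Y,m) ≐ tup(s(L),s(c),m),  r(m,d) ≐ r(m,d).
Decompose tup/3: R ≐ s(L),  Y ≐ s(c),  m ≐ m.
Bind R := s(L); no other remaining equation mentions R.
Bind Y := s(c); substituting into the one remaining equation that mentions Y gives: r(s(d),r(m,L)) ≐ r(s(d),r(m,r(tup(n,c,s(c)),r(s(c),m)))).
Delete trivial equation m ≐ m.
Delete trivial equation r(m,d) ≐ r(m,d).
Decompose times/2: s(d) ≐ s(d),  r(d,times(s(m),Y2)) ≐ r(d,Y1).
Delete trivial equation s(d) ≐ s(d).
Decompose r/2: d ≐ d,  times(s(m),Y2) ≐ Y1.
Delete trivial equation d ≐ d.
Bind Y1 := times(s(m),Y2); no other remaining equation mentions Y1.
Bind Y2 := times(d,d); no other remaining equation mentions Y2. Substituting into the earlier binding gives Y1 := times(s(m),times(d,d)).
Decompose r/2: s(d) ≐ s(d),  r(m,L) ≐ r(m,r(tup(n,c,s(c)),r(s(c),m))).
Delete trivial equation s(d) ≐ s(d).
Decompose r/2: m ≐ m,  L ≐ r(tup(n,c,s(c)),r(s(c),m)).
Delete trivial equation m ≐ m.
Bind L := r(tup(n,c,s(c)),r(s(c),m)). Substituting into the earlier binding gives R := s(r(tup(n,c,s(c)),r(s(c),m))).
MGU = { R ↦ s(r(tup(n,c,s(c)),r(s(c),m))), Y ↦ s(c), Y1 ↦ times(s(m),times(d,d)), Y2 ↦ times(d,d), L ↦ r(tup(n,c,s(c)),r(s(c),m)) }, so R ↦ s(r(tup(n,c,s(c)),r(s(c),m))).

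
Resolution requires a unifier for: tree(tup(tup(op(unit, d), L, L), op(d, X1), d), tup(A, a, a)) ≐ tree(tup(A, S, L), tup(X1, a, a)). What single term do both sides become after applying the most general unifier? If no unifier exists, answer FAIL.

tree(tup(tup(op(unit, d), d, d), op(d, tup(op(unit, d), d, d)), d), tup(tup(op(unit, d), d, d), a, a))

Decompose tree/2: tup(tup(op(unit, d), L, L), op(d, X1), d) ≐ tup(A, S, L),  tup(A, a, a) ≐ tup(X1, a, a).
Decompose tup/3: tup(op(unit, d), L, L) ≐ A,  op(d, X1) ≐ S,  d ≐ L.
Bind A := tup(op(unit, d), L, L); substituting into the one remaining equation that mentions A gives: tup(tup(op(unit, d), L, L), a, a) ≐ tup(X1, a, a).
Bind S := op(d, X1); no other remaining equation mentions S.
Bind L := d; substituting into the remaining equation gives: tup(tup(op(unit, d), d, d), a, a) ≐ tup(X1, a, a). Substituting into the earlier binding gives A := tup(op(unit, d), d, d).
Decompose tup/3: tup(op(unit, d), d, d) ≐ X1,  a ≐ a,  a ≐ a.
Bind X1 := tup(op(unit, d), d, d); no other remaining equation mentions X1. Substituting into the earlier binding gives S := op(d, tup(op(unit, d), d, d)).
Delete trivial equation a ≐ a.
Delete trivial equation a ≐ a.
Applying the MGU to either side gives tree(tup(tup(op(unit, d), d, d), op(d, tup(op(unit, d), d, d)), d), tup(tup(op(unit, d), d, d), a, a)).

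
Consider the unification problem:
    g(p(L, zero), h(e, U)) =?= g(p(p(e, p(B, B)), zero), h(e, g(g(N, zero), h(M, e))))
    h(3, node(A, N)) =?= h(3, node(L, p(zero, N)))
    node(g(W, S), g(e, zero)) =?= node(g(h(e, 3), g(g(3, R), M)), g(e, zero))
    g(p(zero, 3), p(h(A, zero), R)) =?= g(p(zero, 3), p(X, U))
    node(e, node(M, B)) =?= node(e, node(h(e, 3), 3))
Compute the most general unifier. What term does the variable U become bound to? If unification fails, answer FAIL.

FAIL

Decompose g/2: p(L, zero) =?= p(p(e, p(B, B)), zero),  h(e, U) =?= h(e, g(g(N, zero), h(M, e))).
Decompose p/2: L =?= p(e, p(B, B)),  zero =?= zero.
Bind L := p(e, p(B, B)); substituting into the one remaining equation that mentions L gives: h(3, node(A, N)) =?= h(3, node(p(e, p(B, B)), p(zero, N))).
Delete trivial equation zero =?= zero.
Decompose h/2: e =?= e,  U =?= g(g(N, zero), h(M, e)).
Delete trivial equation e =?= e.
Bind U := g(g(N, zero), h(M, e)); substituting into the one remaining equation that mentions U gives: g(p(zero, 3), p(h(A, zero), R)) =?= g(p(zero, 3), p(X, g(g(N, zero), h(M, e)))).
Decompose h/2: 3 =?= 3,  node(A, N) =?= node(p(e, p(B, B)), p(zero, N)).
Delete trivial equation 3 =?= 3.
Decompose node/2: A =?= p(e, p(B, B)),  N =?= p(zero, N).
Bind A := p(e, p(B, B)); substituting into the one remaining equation that mentions A gives: g(p(zero, 3), p(h(p(e, p(B, B)), zero), R)) =?= g(p(zero, 3), p(X, g(g(N, zero), h(M, e)))).
Occurs check fails: N occurs in p(zero, N); the equation N =?= p(zero, N) has no finite solution.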